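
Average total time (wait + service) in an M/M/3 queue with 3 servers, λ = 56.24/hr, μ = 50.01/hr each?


a = 1.1246; ρ = 0.3749; P₀ = 0.318869
Lq = P₀·a^c·ρ/(c!(1−ρ)²) = 0.07250
Wq = Lq/λ = 0.07250/56.24 = 0.001289 hr
W = Wq + 1/μ = 0.001289 + 0.02000 = 0.02129 hr

Final: 0.02129 hr


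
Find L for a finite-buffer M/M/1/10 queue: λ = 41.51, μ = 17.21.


ρ = 41.51/17.21 = 2.4120
L = ρ[1 − (K+1)ρ^K + Kρ^(K+1)] / [(1−ρ)(1−ρ^(K+1))]
Numerator: 2.4120·(1 − 11·6663.749002 + 10·16072.761248) = 210872.183165
Denominator: (-1.4120)·(-16071.761248) = 22692.841275
L = 210872.183165/22692.841275 = 9.2925

Final: 9.2925


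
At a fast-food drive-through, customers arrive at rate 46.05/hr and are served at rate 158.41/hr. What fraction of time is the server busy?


ρ = λ/μ = 46.05/158.41 = 0.2907

Final: 0.2907


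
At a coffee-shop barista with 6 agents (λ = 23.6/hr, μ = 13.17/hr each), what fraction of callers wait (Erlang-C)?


a = λ/μ = 1.7920; ρ = a/6 = 0.2987
P₀ = 0.166509 (from M/M/c formula)
C(c,a) = [a^c/(c!(1−ρ))]·P₀ = [33.10986/(720·0.7013)]·0.166509
= 0.06557·0.166509 = 0.010918

Final: 0.010918


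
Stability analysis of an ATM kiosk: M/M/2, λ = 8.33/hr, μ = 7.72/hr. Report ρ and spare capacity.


Total capacity cμ = 2·7.72 = 15.44/hr
ρ = λ/(cμ) = 8.33/15.44 = 0.5395
Stable ⇔ ρ < 1: YES
Spare capacity = cμ − λ = 15.44 − 8.33 = 7.11/hr

Final: ρ = 0.5395; stable; margin = 7.11/hr


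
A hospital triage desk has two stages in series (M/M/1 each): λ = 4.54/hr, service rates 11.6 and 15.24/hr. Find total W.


Each node sees arrival rate λ = 4.54/hr (tandem ⇒ throughput preserved).
W₁ = 1/(μ₁−λ) = 1/(11.6−4.54) = 0.14164 hr
W₂ = 1/(μ₂−λ) = 1/(15.24−4.54) = 0.09346 hr
W_total = W₁ + W₂ = 0.14164 + 0.09346 = 0.23510 hr

Final: 0.23510 hr


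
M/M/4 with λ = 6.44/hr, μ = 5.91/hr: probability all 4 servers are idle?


a = λ/μ = 6.44/5.91 = 1.0897; ρ = a/c = 0.2724
Σ_{k=0}^{3} a^k/k! (terms k=0..3) = 1.00000 + 1.08968 + 0.59370 + 0.21565 = 2.89903
Tail: a^4/(4!(1−ρ)) = 1.40992/(24·0.7276) = 0.08074
P₀ = 1/(2.89903 + 0.08074) = 1/2.97977 = 0.335597

Final: 0.335597


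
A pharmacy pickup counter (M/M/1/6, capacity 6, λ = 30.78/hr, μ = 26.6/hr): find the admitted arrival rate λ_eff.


ρ = 1.1571; P_K = (1−ρ)ρ^6/(1−ρ^7) = 0.212188
λ_eff = λ(1 − P_K) = 30.78·(1 − 0.212188) = 30.78·0.787812 = 24.2488 /hr

Final: 24.2488 /hr


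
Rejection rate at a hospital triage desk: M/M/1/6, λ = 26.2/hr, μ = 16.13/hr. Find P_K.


ρ = λ/μ = 26.2/16.13 = 1.6243
P_K = (1−ρ)ρ^K/(1−ρ^(K+1)) = (-0.6243·18.365449)/(1 − 29.831045)
= -11.465596/-28.831045 = 0.397682

Final: 0.397682


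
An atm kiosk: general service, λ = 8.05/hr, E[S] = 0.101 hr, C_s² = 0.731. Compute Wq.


ρ = λ·E[S] = 8.05·0.101 = 0.8131
E[S²] = E[S]²(1+C_s²) = 0.101²·(1+0.731) = 0.017658
Wq = λ·E[S²]/(2(1−ρ)) = 8.05·0.017658/(2·0.1869) = 0.38017 hr

Final: 0.38017 hr


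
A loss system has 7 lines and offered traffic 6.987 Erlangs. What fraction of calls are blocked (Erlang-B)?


B(c,a) = (a^c/c!) / Σ_{k=0}^{c} a^k/k!
a^7/7! = 161.288969
Σ terms (k=0..7): 1.00000 + 6.98700 + 24.40908 + 56.84876 + 99.30057 + 138.76261 + 161.58906 + 161.28897 = 650.186056
B = 161.288969/650.186056 = 0.248066

Final: 0.248066


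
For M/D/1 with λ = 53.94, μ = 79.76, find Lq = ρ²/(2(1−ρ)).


ρ = 53.94/79.76 = 0.6763
M/D/1: Lq = ρ²/(2(1−ρ)) = 0.4574/(2·0.3237) = 0.70640

Final: 0.70640


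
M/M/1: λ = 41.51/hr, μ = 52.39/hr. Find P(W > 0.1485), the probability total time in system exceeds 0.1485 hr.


W ~ Exponential(μ−λ) for M/M/1.
μ − λ = 52.39 − 41.51 = 10.8800
P(W > t) = e^{−(μ−λ)t} = e^{−1.6157} = 0.198755

Final: 0.198755


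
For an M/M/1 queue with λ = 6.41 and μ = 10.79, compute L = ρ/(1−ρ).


ρ = λ/μ = 6.41/10.79 = 0.5941
L = ρ/(1−ρ) = 0.5941/(1 − 0.5941) = 0.5941/0.4059 = 1.4635

Final: 1.4635


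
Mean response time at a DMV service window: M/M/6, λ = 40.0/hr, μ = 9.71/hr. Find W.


a = 4.1195; ρ = 0.6866; P₀ = 0.014536
Lq = P₀·a^c·ρ/(c!(1−ρ)²) = 0.68956
Wq = Lq/λ = 0.68956/40.0 = 0.01724 hr
W = Wq + 1/μ = 0.01724 + 0.10299 = 0.12023 hr

Final: 0.12023 hr


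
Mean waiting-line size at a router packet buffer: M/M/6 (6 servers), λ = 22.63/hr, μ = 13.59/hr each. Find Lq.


a = λ/μ = 1.6652; ρ = a/6 = 0.2775
P₀ = 0.189063
Lq = P₀·a^c·ρ / (c!·(1−ρ)²) = 0.189063·21.32017·0.2775/(720·0.52196)
= 0.002977

Final: 0.002977


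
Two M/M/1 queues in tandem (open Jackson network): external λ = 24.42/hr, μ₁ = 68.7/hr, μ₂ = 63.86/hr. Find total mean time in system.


Each node sees arrival rate λ = 24.42/hr (tandem ⇒ throughput preserved).
W₁ = 1/(μ₁−λ) = 1/(68.7−24.42) = 0.02258 hr
W₂ = 1/(μ₂−λ) = 1/(63.86−24.42) = 0.02535 hr
W_total = W₁ + W₂ = 0.02258 + 0.02535 = 0.04794 hr

Final: 0.04794 hr


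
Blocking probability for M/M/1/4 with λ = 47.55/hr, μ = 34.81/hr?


ρ = λ/μ = 47.55/34.81 = 1.3660
P_K = (1−ρ)ρ^K/(1−ρ^(K+1)) = (-0.3660·3.481657)/(1 − 4.755898)
= -1.274240/-3.755898 = 0.339264

Final: 0.339264


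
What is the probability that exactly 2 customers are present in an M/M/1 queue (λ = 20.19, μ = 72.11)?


ρ = 20.19/72.11 = 0.2800
P_n = (1−ρ)·ρ^n = (1 − 0.2800)·0.2800^2 = 0.7200·0.078394 = 0.056444

Final: 0.056444


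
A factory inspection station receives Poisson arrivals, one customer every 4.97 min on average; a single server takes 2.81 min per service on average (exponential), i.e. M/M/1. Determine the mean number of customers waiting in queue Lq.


λ = 60/4.97 = 12.0724 /hr
μ = 60/2.81 = 21.3523 /hr
ρ = λ/μ = 12.0724/21.3523 = 0.5654
Lq = ρ²/(1−ρ) = 0.3197/0.4346 = 0.7355

Final: 0.7355


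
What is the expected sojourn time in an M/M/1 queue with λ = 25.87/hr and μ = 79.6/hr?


W = 1/(μ−λ) = 1/(79.6 − 25.87) = 1/53.73 = 0.01861 hr

Final: 0.01861 hr


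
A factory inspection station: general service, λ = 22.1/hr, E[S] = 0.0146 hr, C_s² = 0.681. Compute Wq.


ρ = λ·E[S] = 22.1·0.0146 = 0.3227
E[S²] = E[S]²(1+C_s²) = 0.0146²·(1+0.681) = 0.0003583
Wq = λ·E[S²]/(2(1−ρ)) = 22.1·0.0003583/(2·0.6773) = 0.005846 hr

Final: 0.005846 hr


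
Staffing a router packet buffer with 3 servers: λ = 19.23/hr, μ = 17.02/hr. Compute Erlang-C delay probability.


a = λ/μ = 1.1298; ρ = a/3 = 0.3766
P₀ = 0.317084 (from M/M/c formula)
C(c,a) = [a^c/(c!(1−ρ))]·P₀ = [1.44231/(6·0.6234)]·0.317084
= 0.38561·0.317084 = 0.122272

Final: 0.122272


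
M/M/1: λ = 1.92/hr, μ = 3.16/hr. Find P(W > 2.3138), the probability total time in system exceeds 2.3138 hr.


W ~ Exponential(μ−λ) for M/M/1.
μ − λ = 3.16 − 1.92 = 1.2400
P(W > t) = e^{−(μ−λ)t} = e^{−2.8691} = 0.056749

Final: 0.056749


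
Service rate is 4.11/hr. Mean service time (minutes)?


Mean service time = 1/μ = 1/4.11 hour = 0.24331 hour
In minutes: 0.24331 × 60 = 14.5985 min

Final: 14.5985 min


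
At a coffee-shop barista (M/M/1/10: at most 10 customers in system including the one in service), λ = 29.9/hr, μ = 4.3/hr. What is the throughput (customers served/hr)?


ρ = 6.9535; P_K = (1−ρ)ρ^10/(1−ρ^11) = 0.856187
λ_eff = λ(1 − P_K) = 29.9·(1 − 0.856187) = 29.9·0.143813 = 4.3000 /hr

Final: 4.3000 /hr


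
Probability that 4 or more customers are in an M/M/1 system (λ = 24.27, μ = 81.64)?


ρ = 24.27/81.64 = 0.2973
P(N ≥ n) = ρ^n = 0.2973^4 = 0.007810

Final: 0.007810


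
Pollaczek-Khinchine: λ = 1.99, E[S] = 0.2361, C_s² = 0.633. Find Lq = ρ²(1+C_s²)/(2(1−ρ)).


ρ = λ·E[S] = 1.99·0.2361 = 0.4698
Lq = ρ²(1+C_s²)/(2(1−ρ)) = 0.2207·(1+0.633)/(2·0.5302)
= 0.2207·1.6330/1.0603 = 0.33997

Final: 0.33997


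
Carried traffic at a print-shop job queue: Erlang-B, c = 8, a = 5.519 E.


B(8,5.519) = 0.095889 (Erlang-B)
Carried load = a(1 − B) = 5.519·(1 − 0.095889) = 5.519·0.904111 = 4.9898 E

Final: 4.9898 Erlangs


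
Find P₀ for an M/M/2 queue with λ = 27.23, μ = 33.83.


a = λ/μ = 27.23/33.83 = 0.8049; ρ = a/c = 0.4025
Σ_{k=0}^{1} a^k/k! (terms k=0..1) = 1.00000 + 0.80491 = 1.80491
Tail: a^2/(2!(1−ρ)) = 0.64788/(2·0.5975) = 0.54211
P₀ = 1/(1.80491 + 0.54211) = 1/2.34702 = 0.426072

Final: 0.426072


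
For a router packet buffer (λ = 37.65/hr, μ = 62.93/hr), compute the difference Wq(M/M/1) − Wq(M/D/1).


ρ = 37.65/62.93 = 0.5983
Wq(M/M/1) = ρ/(μ−λ) = 0.5983/25.28 = 0.02367 hr
Wq(M/D/1) = ρ/(2(μ−λ)) = 0.01183 hr
Savings = 0.02367 − 0.01183 = 0.01183 hr

Final: 0.01183 hr


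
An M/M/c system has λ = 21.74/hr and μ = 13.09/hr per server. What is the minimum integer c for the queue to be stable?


Stability requires cμ > λ ⇔ c > λ/μ.
λ/μ = 21.74/13.09 = 1.6608
Minimum integer c = ⌊1.6608⌋ + 1 = 2
Check: 2·13.09 = 26.18 > 21.74, while 1·13.09 = 13.09 ≤ 21.74

Final: 2 servers


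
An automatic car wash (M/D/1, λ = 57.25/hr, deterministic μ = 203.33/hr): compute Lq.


ρ = 57.25/203.33 = 0.2816
M/D/1: Lq = ρ²/(2(1−ρ)) = 0.07928/(2·0.7184) = 0.05517

Final: 0.05517


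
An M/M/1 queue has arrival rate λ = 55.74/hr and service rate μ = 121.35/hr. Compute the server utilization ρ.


ρ = λ/μ = 55.74/121.35 = 0.4593

Final: 0.4593


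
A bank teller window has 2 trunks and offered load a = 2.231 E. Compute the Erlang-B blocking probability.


B(c,a) = (a^c/c!) / Σ_{k=0}^{c} a^k/k!
a^2/2! = 2.488680
Σ terms (k=0..2): 1.00000 + 2.23100 + 2.48868 = 5.719680
B = 2.488680/5.719680 = 0.435108

Final: 0.435108


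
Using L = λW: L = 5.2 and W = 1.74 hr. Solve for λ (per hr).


λ = L/W = 5.2/1.74 = 2.9885 /hr

Final: 2.9885 /hr


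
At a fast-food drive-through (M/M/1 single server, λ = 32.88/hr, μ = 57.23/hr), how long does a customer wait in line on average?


ρ = 32.88/57.23 = 0.5745
Wq = ρ/(μ−λ) = 0.5745/(57.23 − 32.88) = 0.5745/24.35 = 0.02359 hr

Final: 0.02359 hr


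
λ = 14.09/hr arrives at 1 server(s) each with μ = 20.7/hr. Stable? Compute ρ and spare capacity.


Total capacity cμ = 1·20.7 = 20.70/hr
ρ = λ/(cμ) = 14.09/20.70 = 0.6807
Stable ⇔ ρ < 1: YES
Spare capacity = cμ − λ = 20.70 − 14.09 = 6.61/hr

Final: ρ = 0.6807; stable; margin = 6.61/hr


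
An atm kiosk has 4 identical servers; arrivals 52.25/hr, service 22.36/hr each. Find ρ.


ρ = λ/(cμ) = 52.25/(4·22.36) = 52.25/89.44 = 0.5842

Final: 0.5842


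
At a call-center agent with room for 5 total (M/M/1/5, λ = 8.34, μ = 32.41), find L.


ρ = 8.34/32.41 = 0.2573
L = ρ[1 − (K+1)ρ^K + Kρ^(K+1)] / [(1−ρ)(1−ρ^(K+1))]
Numerator: 0.2573·(1 − 6·0.001128 + 5·0.0002904) = 0.255959
Denominator: (0.7427)·(0.999710) = 0.742456
L = 0.255959/0.742456 = 0.3447

Final: 0.3447


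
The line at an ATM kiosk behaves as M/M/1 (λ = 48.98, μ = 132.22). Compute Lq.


ρ = 48.98/132.22 = 0.3704
Lq = ρ²/(1−ρ) = 0.1372/0.6296 = 0.2180

Final: 0.2180


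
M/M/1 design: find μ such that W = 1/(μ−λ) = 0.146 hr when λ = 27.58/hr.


W = 1/(μ−λ) ⇒ μ − λ = 1/W = 1/0.146 = 6.8493
μ = λ + 1/W = 27.58 + 6.8493 = 34.4293 per hr

Final: 34.4293 /hr


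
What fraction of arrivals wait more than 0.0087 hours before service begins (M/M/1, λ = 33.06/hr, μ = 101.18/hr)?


ρ = 33.06/101.18 = 0.3267
P(Wq > t) = ρ·e^{−(μ−λ)t} = 0.3267·e^{−0.5926}
= 0.3267·0.552864 = 0.180645

Final: 0.180645


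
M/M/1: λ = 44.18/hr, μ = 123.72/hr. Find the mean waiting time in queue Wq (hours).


ρ = 44.18/123.72 = 0.3571
Wq = ρ/(μ−λ) = 0.3571/(123.72 − 44.18) = 0.3571/79.54 = 0.004490 hr

Final: 0.004490 hr


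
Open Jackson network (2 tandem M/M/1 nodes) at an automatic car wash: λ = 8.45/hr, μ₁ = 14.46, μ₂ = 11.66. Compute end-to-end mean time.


Each node sees arrival rate λ = 8.45/hr (tandem ⇒ throughput preserved).
W₁ = 1/(μ₁−λ) = 1/(14.46−8.45) = 0.16639 hr
W₂ = 1/(μ₂−λ) = 1/(11.66−8.45) = 0.31153 hr
W_total = W₁ + W₂ = 0.16639 + 0.31153 = 0.47792 hr

Final: 0.47792 hr


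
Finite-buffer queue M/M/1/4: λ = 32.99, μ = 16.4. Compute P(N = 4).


ρ = λ/μ = 32.99/16.4 = 2.0116
P_K = (1−ρ)ρ^K/(1−ρ^(K+1)) = (-1.0116·16.373965)/(1 − 32.937629)
= -16.563664/-31.937629 = 0.518625

Final: 0.518625


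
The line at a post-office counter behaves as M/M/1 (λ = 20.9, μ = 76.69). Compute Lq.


ρ = 20.9/76.69 = 0.2725
Lq = ρ²/(1−ρ) = 0.07427/0.7275 = 0.1021

Final: 0.1021


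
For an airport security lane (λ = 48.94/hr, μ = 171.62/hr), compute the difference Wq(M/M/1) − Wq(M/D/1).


ρ = 48.94/171.62 = 0.2852
Wq(M/M/1) = ρ/(μ−λ) = 0.2852/122.68 = 0.002324 hr
Wq(M/D/1) = ρ/(2(μ−λ)) = 0.001162 hr
Savings = 0.002324 − 0.001162 = 0.001162 hr

Final: 0.001162 hr


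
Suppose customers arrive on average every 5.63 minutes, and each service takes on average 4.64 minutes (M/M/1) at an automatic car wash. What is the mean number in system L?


λ = 60/5.63 = 10.6572 /hr
μ = 60/4.64 = 12.9310 /hr
ρ = λ/μ = 10.6572/12.9310 = 0.8242
L = ρ/(1−ρ) = 0.8242/0.1758 = 4.6869

Final: 4.6869


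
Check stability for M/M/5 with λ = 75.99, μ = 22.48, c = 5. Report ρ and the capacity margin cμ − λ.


Total capacity cμ = 5·22.48 = 112.40/hr
ρ = λ/(cμ) = 75.99/112.40 = 0.6761
Stable ⇔ ρ < 1: YES
Spare capacity = cμ − λ = 112.40 − 75.99 = 36.41/hr

Final: ρ = 0.6761; stable; margin = 36.41/hr


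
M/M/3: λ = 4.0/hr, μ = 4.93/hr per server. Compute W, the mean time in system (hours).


a = 0.8114; ρ = 0.2705; P₀ = 0.441983
Lq = P₀·a^c·ρ/(c!(1−ρ)²) = 0.01999
Wq = Lq/λ = 0.01999/4.0 = 0.004998 hr
W = Wq + 1/μ = 0.004998 + 0.20284 = 0.20784 hr

Final: 0.20784 hr


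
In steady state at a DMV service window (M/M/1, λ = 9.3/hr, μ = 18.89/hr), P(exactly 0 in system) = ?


ρ = 9.3/18.89 = 0.4923
P_n = (1−ρ)·ρ^n = (1 − 0.4923)·0.4923^0 = 0.5077·1.000000 = 0.507676

Final: 0.507676


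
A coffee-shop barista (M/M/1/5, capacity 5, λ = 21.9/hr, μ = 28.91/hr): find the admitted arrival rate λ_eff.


ρ = 0.7575; P_K = (1−ρ)ρ^5/(1−ρ^6) = 0.074578
λ_eff = λ(1 − P_K) = 21.9·(1 − 0.074578) = 21.9·0.925422 = 20.2667 /hr

Final: 20.2667 /hr


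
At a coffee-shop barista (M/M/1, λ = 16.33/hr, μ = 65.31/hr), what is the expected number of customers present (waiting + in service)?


ρ = λ/μ = 16.33/65.31 = 0.2500
L = ρ/(1−ρ) = 0.2500/(1 − 0.2500) = 0.2500/0.7500 = 0.3334

Final: 0.3334


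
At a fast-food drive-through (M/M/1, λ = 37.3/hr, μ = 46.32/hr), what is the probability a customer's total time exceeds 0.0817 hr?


W ~ Exponential(μ−λ) for M/M/1.
μ − λ = 46.32 − 37.3 = 9.0200
P(W > t) = e^{−(μ−λ)t} = e^{−0.7369} = 0.478579

Final: 0.478579


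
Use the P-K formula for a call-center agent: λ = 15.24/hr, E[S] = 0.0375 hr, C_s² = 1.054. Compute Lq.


ρ = λ·E[S] = 15.24·0.0375 = 0.5715
Lq = ρ²(1+C_s²)/(2(1−ρ)) = 0.3266·(1+1.054)/(2·0.4285)
= 0.3266·2.0540/0.8570 = 0.78280

Final: 0.78280


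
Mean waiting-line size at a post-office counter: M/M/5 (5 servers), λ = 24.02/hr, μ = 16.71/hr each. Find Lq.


a = λ/μ = 1.4375; ρ = a/5 = 0.2875
P₀ = 0.237229
Lq = P₀·a^c·ρ / (c!·(1−ρ)²) = 0.237229·6.13738·0.2875/(120·0.50767)
= 0.006871

Final: 0.006871


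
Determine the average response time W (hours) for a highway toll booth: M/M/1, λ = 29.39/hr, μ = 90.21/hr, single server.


W = 1/(μ−λ) = 1/(90.21 − 29.39) = 1/60.82 = 0.01644 hr

Final: 0.01644 hr


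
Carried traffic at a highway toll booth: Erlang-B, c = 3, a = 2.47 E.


B(3,2.47) = 0.278071 (Erlang-B)
Carried load = a(1 − B) = 2.47·(1 − 0.278071) = 2.47·0.721929 = 1.7832 E

Final: 1.7832 Erlangs


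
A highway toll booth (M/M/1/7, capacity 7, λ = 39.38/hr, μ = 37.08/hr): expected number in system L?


ρ = 39.38/37.08 = 1.0620
L = ρ[1 − (K+1)ρ^K + Kρ^(K+1)] / [(1−ρ)(1−ρ^(K+1))]
Numerator: 1.0620·(1 − 8·1.523884 + 7·1.618408) = 0.146327
Denominator: (-0.06203)·(-0.618408) = 0.038359
L = 0.146327/0.038359 = 3.8147

Final: 3.8147


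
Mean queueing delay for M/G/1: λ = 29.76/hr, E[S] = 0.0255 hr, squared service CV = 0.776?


ρ = λ·E[S] = 29.76·0.0255 = 0.7589
E[S²] = E[S]²(1+C_s²) = 0.0255²·(1+0.776) = 0.001155
Wq = λ·E[S²]/(2(1−ρ)) = 29.76·0.001155/(2·0.2411) = 0.07127 hr

Final: 0.07127 hr


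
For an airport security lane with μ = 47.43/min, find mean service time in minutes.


Mean service time = 1/μ = 1/47.43 minute = 0.02108 minute
In minutes: 0.02108 × 1 = 0.02108 min

Final: 0.02108 min


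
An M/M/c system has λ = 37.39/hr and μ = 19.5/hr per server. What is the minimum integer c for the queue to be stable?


Stability requires cμ > λ ⇔ c > λ/μ.
λ/μ = 37.39/19.5 = 1.9174
Minimum integer c = ⌊1.9174⌋ + 1 = 2
Check: 2·19.5 = 39.00 > 37.39, while 1·19.5 = 19.50 ≤ 37.39

Final: 2 servers


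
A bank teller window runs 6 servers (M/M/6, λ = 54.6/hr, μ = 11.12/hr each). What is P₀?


a = λ/μ = 54.6/11.12 = 4.9101; ρ = a/c = 0.8183
Σ_{k=0}^{5} a^k/k! (terms k=0..5) = 1.00000 + 4.91007 + 12.05440 + 19.72933 + 24.21811 + 23.78253 = 85.69444
Tail: a^6/(6!(1−ρ)) = 14012.87128/(720·0.1817) = 107.13911
P₀ = 1/(85.69444 + 107.13911) = 1/192.83355 = 0.005186

Final: 0.005186


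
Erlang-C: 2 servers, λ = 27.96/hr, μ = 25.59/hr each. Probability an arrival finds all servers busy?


a = λ/μ = 1.0926; ρ = a/2 = 0.5463
P₀ = 0.293404 (from M/M/c formula)
C(c,a) = [a^c/(c!(1−ρ))]·P₀ = [1.19381/(2·0.4537)]·0.293404
= 1.31565·0.293404 = 0.386018

Final: 0.386018


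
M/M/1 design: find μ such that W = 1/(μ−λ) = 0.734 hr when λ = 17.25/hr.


W = 1/(μ−λ) ⇒ μ − λ = 1/W = 1/0.734 = 1.3624
μ = λ + 1/W = 17.25 + 1.3624 = 18.6124 per hr

Final: 18.6124 /hr


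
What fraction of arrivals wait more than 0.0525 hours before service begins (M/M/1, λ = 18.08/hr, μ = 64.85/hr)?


ρ = 18.08/64.85 = 0.2788
P(Wq > t) = ρ·e^{−(μ−λ)t} = 0.2788·e^{−2.4554}
= 0.2788·0.085827 = 0.023928

Final: 0.023928


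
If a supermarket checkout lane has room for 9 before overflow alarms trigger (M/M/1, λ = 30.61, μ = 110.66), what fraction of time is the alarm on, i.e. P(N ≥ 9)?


ρ = 30.61/110.66 = 0.2766
P(N ≥ n) = ρ^n = 0.2766^9 = 0.000009481

Final: 0.000009481


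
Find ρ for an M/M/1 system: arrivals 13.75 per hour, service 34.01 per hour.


ρ = λ/μ = 13.75/34.01 = 0.4043

Final: 0.4043


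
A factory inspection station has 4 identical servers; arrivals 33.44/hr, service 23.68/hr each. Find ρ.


ρ = λ/(cμ) = 33.44/(4·23.68) = 33.44/94.72 = 0.3530

Final: 0.3530


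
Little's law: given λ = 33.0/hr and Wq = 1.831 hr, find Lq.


Lq = λWq = 33.0·1.831 = 60.4230

Final: 60.4230


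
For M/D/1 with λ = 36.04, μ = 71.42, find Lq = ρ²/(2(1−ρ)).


ρ = 36.04/71.42 = 0.5046
M/D/1: Lq = ρ²/(2(1−ρ)) = 0.2546/(2·0.4954) = 0.25702

Final: 0.25702


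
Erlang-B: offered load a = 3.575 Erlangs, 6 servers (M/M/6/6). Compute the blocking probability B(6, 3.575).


B(c,a) = (a^c/c!) / Σ_{k=0}^{c} a^k/k!
a^6/6! = 2.899504
Σ terms (k=0..6): 1.00000 + 3.57500 + 6.39031 + 7.61512 + 6.80602 + 4.86630 + 2.89950 = 33.152256
B = 2.899504/33.152256 = 0.087460

Final: 0.087460


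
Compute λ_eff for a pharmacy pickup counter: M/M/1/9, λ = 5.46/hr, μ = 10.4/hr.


ρ = 0.5250; P_K = (1−ρ)ρ^9/(1−ρ^10) = 0.001442
λ_eff = λ(1 − P_K) = 5.46·(1 − 0.001442) = 5.46·0.998558 = 5.4521 /hr

Final: 5.4521 /hr


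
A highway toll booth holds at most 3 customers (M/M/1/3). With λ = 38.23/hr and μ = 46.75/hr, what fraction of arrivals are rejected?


ρ = λ/μ = 38.23/46.75 = 0.8178
P_K = (1−ρ)ρ^K/(1−ρ^(K+1)) = (0.1822·0.546850)/(1 − 0.447189)
= 0.099661/0.552811 = 0.180281

Final: 0.180281


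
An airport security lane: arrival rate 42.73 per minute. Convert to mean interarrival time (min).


Mean interarrival time = 1/λ = 1/42.73 minute = 0.02340 minute
In minutes: 0.02340 × 1 = 0.02340 min

Final: 0.02340 min


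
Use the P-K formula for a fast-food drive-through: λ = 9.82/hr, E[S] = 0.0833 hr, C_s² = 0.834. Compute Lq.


ρ = λ·E[S] = 9.82·0.0833 = 0.8180
Lq = ρ²(1+C_s²)/(2(1−ρ)) = 0.6691·(1+0.834)/(2·0.1820)
= 0.6691·1.8340/0.3640 = 3.37152

Final: 3.37152


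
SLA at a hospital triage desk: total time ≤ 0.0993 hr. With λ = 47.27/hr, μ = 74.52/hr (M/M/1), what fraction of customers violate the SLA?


W ~ Exponential(μ−λ) for M/M/1.
μ − λ = 74.52 − 47.27 = 27.2500
P(W > t) = e^{−(μ−λ)t} = e^{−2.7059} = 0.066808

Final: 0.066808


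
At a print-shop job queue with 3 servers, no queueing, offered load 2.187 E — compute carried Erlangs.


B(3,2.187) = 0.238107 (Erlang-B)
Carried load = a(1 − B) = 2.187·(1 − 0.238107) = 2.187·0.761893 = 1.6663 E

Final: 1.6663 Erlangs


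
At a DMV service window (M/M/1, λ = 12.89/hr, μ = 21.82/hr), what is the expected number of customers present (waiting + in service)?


ρ = λ/μ = 12.89/21.82 = 0.5907
L = ρ/(1−ρ) = 0.5907/(1 − 0.5907) = 0.5907/0.4093 = 1.4434

Final: 1.4434


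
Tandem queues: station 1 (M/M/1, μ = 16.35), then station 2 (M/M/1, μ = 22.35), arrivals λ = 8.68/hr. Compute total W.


Each node sees arrival rate λ = 8.68/hr (tandem ⇒ throughput preserved).
W₁ = 1/(μ₁−λ) = 1/(16.35−8.68) = 0.13038 hr
W₂ = 1/(μ₂−λ) = 1/(22.35−8.68) = 0.07315 hr
W_total = W₁ + W₂ = 0.13038 + 0.07315 = 0.20353 hr

Final: 0.20353 hr


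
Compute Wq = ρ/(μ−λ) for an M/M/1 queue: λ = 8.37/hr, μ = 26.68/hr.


ρ = 8.37/26.68 = 0.3137
Wq = ρ/(μ−λ) = 0.3137/(26.68 − 8.37) = 0.3137/18.31 = 0.01713 hr

Final: 0.01713 hr


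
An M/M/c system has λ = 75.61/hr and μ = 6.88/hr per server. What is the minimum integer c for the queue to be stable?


Stability requires cμ > λ ⇔ c > λ/μ.
λ/μ = 75.61/6.88 = 10.9898
Minimum integer c = ⌊10.9898⌋ + 1 = 11
Check: 11·6.88 = 75.68 > 75.61, while 10·6.88 = 68.80 ≤ 75.61

Final: 11 servers


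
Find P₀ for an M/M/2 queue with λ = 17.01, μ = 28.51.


a = λ/μ = 17.01/28.51 = 0.5966; ρ = a/c = 0.2983
Σ_{k=0}^{1} a^k/k! (terms k=0..1) = 1.00000 + 0.59663 = 1.59663
Tail: a^2/(2!(1−ρ)) = 0.35597/(2·0.7017) = 0.25365
P₀ = 1/(1.59663 + 0.25365) = 1/1.85029 = 0.540457

Final: 0.540457


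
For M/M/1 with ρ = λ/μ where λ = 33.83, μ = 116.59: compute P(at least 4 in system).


ρ = 33.83/116.59 = 0.2902
P(N ≥ n) = ρ^n = 0.2902^4 = 0.007089

Final: 0.007089


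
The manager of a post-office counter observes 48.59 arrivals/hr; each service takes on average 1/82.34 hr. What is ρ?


ρ = λ/μ = 48.59/82.34 = 0.5901

Final: 0.5901


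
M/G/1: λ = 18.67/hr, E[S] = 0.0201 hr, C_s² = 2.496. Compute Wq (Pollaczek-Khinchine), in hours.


ρ = λ·E[S] = 18.67·0.0201 = 0.3753
E[S²] = E[S]²(1+C_s²) = 0.0201²·(1+2.496) = 0.001412
Wq = λ·E[S²]/(2(1−ρ)) = 18.67·0.001412/(2·0.6247) = 0.02110 hr

Final: 0.02110 hr


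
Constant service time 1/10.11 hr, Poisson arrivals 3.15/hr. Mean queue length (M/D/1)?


ρ = 3.15/10.11 = 0.3116
M/D/1: Lq = ρ²/(2(1−ρ)) = 0.09708/(2·0.6884) = 0.07051

Final: 0.07051


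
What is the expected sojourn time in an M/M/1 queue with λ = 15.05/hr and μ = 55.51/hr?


W = 1/(μ−λ) = 1/(55.51 − 15.05) = 1/40.46 = 0.02472 hr

Final: 0.02472 hr


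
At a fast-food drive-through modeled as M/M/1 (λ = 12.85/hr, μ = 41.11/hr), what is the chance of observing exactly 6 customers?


ρ = 12.85/41.11 = 0.3126
P_n = (1−ρ)·ρ^n = (1 − 0.3126)·0.3126^6 = 0.6874·0.0009327 = 0.0006411

Final: 0.0006411


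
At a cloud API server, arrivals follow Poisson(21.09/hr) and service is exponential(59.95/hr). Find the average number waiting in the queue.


ρ = 21.09/59.95 = 0.3518
Lq = ρ²/(1−ρ) = 0.1238/0.6482 = 0.1909

Final: 0.1909


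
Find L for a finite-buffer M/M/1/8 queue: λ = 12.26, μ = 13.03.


ρ = 12.26/13.03 = 0.9409
L = ρ[1 − (K+1)ρ^K + Kρ^(K+1)] / [(1−ρ)(1−ρ^(K+1))]
Numerator: 0.9409·(1 − 9·0.614283 + 8·0.577982) = 0.089679
Denominator: (0.05909)·(0.422018) = 0.024939
L = 0.089679/0.024939 = 3.5960

Final: 3.5960


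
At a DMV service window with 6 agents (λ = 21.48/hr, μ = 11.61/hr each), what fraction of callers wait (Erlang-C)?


a = λ/μ = 1.8501; ρ = a/6 = 0.3084
P₀ = 0.157072 (from M/M/c formula)
C(c,a) = [a^c/(c!(1−ρ))]·P₀ = [40.10628/(720·0.6916)]·0.157072
= 0.08054·0.157072 = 0.012650

Final: 0.012650


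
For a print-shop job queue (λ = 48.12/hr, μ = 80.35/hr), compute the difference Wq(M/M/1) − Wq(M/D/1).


ρ = 48.12/80.35 = 0.5989
Wq(M/M/1) = ρ/(μ−λ) = 0.5989/32.23 = 0.01858 hr
Wq(M/D/1) = ρ/(2(μ−λ)) = 0.009291 hr
Savings = 0.01858 − 0.009291 = 0.009291 hr

Final: 0.009291 hr


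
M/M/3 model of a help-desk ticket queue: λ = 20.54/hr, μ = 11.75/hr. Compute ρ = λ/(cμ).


ρ = λ/(cμ) = 20.54/(3·11.75) = 20.54/35.25 = 0.5827

Final: 0.5827


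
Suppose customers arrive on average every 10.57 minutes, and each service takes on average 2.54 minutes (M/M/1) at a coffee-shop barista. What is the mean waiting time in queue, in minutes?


λ = 60/10.57 = 5.6764 /hr
μ = 60/2.54 = 23.6220 /hr
ρ = λ/μ = 5.6764/23.6220 = 0.2403
Wq = ρ/(μ−λ) = 0.2403/(23.6220−5.6764) = 0.01339 hr
In minutes: 0.01339·60 = 0.8034 min

Final: 0.8034 min


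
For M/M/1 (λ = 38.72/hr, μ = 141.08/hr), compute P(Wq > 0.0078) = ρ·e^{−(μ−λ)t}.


ρ = 38.72/141.08 = 0.2745
P(Wq > t) = ρ·e^{−(μ−λ)t} = 0.2745·e^{−0.7984}
= 0.2745·0.450045 = 0.123517

Final: 0.123517


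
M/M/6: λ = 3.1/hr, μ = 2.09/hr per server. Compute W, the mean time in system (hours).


a = 1.4833; ρ = 0.2472; P₀ = 0.226845
Lq = P₀·a^c·ρ/(c!(1−ρ)²) = 0.001464
Wq = Lq/λ = 0.001464/3.1 = 0.0004721 hr
W = Wq + 1/μ = 0.0004721 + 0.47847 = 0.47894 hr

Final: 0.47894 hr


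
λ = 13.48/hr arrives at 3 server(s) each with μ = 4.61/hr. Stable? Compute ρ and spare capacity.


Total capacity cμ = 3·4.61 = 13.83/hr
ρ = λ/(cμ) = 13.48/13.83 = 0.9747
Stable ⇔ ρ < 1: YES
Spare capacity = cμ − λ = 13.83 − 13.48 = 0.35/hr

Final: ρ = 0.9747; stable; margin = 0.35/hr


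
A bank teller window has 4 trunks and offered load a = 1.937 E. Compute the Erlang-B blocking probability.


B(c,a) = (a^c/c!) / Σ_{k=0}^{c} a^k/k!
a^4/4! = 0.586553
Σ terms (k=0..4): 1.00000 + 1.93700 + 1.87598 + 1.21126 + 0.58655 = 6.610798
B = 0.586553/6.610798 = 0.088726

Final: 0.088726


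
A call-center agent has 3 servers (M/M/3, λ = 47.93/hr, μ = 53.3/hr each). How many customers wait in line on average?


a = λ/μ = 0.8992; ρ = a/3 = 0.2997
P₀ = 0.403771
Lq = P₀·a^c·ρ / (c!·(1−ρ)²) = 0.403771·0.72718·0.2997/(6·0.49035)
= 0.02991

Final: 0.02991


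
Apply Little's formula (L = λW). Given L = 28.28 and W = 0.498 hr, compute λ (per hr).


λ = L/W = 28.28/0.498 = 56.7871 /hr

Final: 56.7871 /hr


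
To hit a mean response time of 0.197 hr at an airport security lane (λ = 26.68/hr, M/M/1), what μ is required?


W = 1/(μ−λ) ⇒ μ − λ = 1/W = 1/0.197 = 5.0761
μ = λ + 1/W = 26.68 + 5.0761 = 31.7561 per hr

Final: 31.7561 /hr


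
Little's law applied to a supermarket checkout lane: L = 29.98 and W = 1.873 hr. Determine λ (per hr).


λ = L/W = 29.98/1.873 = 16.0064 /hr

Final: 16.0064 /hr


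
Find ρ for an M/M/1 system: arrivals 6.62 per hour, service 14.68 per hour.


ρ = λ/μ = 6.62/14.68 = 0.4510

Final: 0.4510


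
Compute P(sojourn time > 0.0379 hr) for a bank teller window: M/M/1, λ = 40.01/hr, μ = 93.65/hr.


W ~ Exponential(μ−λ) for M/M/1.
μ − λ = 93.65 − 40.01 = 53.6400
P(W > t) = e^{−(μ−λ)t} = e^{−2.0330} = 0.130948

Final: 0.130948


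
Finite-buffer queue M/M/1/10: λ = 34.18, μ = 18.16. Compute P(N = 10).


ρ = λ/μ = 34.18/18.16 = 1.8822
P_K = (1−ρ)ρ^K/(1−ρ^(K+1)) = (-0.8822·557.907426)/(1 − 1050.070254)
= -492.162828/-1049.070254 = 0.469142

Final: 0.469142


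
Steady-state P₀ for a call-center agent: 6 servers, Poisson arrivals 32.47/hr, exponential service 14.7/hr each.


a = λ/μ = 32.47/14.7 = 2.2088; ρ = a/c = 0.3681
Σ_{k=0}^{5} a^k/k! (terms k=0..5) = 1.00000 + 2.20884 + 2.43949 + 1.79615 + 0.99186 + 0.43817 = 8.87452
Tail: a^6/(6!(1−ρ)) = 116.14211/(720·0.6319) = 0.25529
P₀ = 1/(8.87452 + 0.25529) = 1/9.12981 = 0.109531

Final: 0.109531


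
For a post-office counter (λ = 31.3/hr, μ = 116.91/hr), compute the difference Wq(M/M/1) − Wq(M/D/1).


ρ = 31.3/116.91 = 0.2677
Wq(M/M/1) = ρ/(μ−λ) = 0.2677/85.61 = 0.003127 hr
Wq(M/D/1) = ρ/(2(μ−λ)) = 0.001564 hr
Savings = 0.003127 − 0.001564 = 0.001564 hr

Final: 0.001564 hr


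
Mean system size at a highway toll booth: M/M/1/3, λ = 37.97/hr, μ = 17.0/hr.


ρ = 37.97/17.0 = 2.2335
L = ρ[1 − (K+1)ρ^K + Kρ^(K+1)] / [(1−ρ)(1−ρ^(K+1))]
Numerator: 2.2335·(1 − 4·11.142305 + 3·24.886665) = 69.442164
Denominator: (-1.2335)·(-23.886665) = 29.464904
L = 69.442164/29.464904 = 2.3568

Final: 2.3568


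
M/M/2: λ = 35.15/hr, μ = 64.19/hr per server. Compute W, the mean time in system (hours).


a = 0.5476; ρ = 0.2738; P₀ = 0.570109
Lq = P₀·a^c·ρ/(c!(1−ρ)²) = 0.04438
Wq = Lq/λ = 0.04438/35.15 = 0.001262 hr
W = Wq + 1/μ = 0.001262 + 0.01558 = 0.01684 hr

Final: 0.01684 hr


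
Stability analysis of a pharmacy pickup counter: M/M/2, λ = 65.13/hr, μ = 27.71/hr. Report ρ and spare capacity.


Total capacity cμ = 2·27.71 = 55.42/hr
ρ = λ/(cμ) = 65.13/55.42 = 1.1752
Stable ⇔ ρ < 1: NO
Spare capacity = cμ − λ = 55.42 − 65.13 = -9.71/hr

Final: ρ = 1.1752; unstable; margin = -9.71/hr


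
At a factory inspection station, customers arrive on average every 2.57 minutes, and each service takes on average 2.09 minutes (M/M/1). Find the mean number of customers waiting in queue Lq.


λ = 60/2.57 = 23.3463 /hr
μ = 60/2.09 = 28.7081 /hr
ρ = λ/μ = 23.3463/28.7081 = 0.8132
Lq = ρ²/(1−ρ) = 0.6613/0.1868 = 3.5409

Final: 3.5409


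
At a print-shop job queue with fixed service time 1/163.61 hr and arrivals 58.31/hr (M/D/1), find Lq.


ρ = 58.31/163.61 = 0.3564
M/D/1: Lq = ρ²/(2(1−ρ)) = 0.1270/(2·0.6436) = 0.09868

Final: 0.09868


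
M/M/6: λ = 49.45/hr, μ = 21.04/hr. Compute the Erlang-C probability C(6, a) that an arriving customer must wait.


a = λ/μ = 2.3503; ρ = a/6 = 0.3917
P₀ = 0.094969 (from M/M/c formula)
C(c,a) = [a^c/(c!(1−ρ))]·P₀ = [168.54791/(720·0.6083)]·0.094969
= 0.38484·0.094969 = 0.036548

Final: 0.036548


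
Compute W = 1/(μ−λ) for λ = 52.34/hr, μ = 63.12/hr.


W = 1/(μ−λ) = 1/(63.12 − 52.34) = 1/10.78 = 0.09276 hr

Final: 0.09276 hr


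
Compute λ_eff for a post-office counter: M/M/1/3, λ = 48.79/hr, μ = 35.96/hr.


ρ = 1.3568; P_K = (1−ρ)ρ^3/(1−ρ^4) = 0.373046
λ_eff = λ(1 − P_K) = 48.79·(1 − 0.373046) = 48.79·0.626954 = 30.5891 /hr

Final: 30.5891 /hr


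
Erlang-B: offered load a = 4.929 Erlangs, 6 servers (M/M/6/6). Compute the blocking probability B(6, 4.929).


B(c,a) = (a^c/c!) / Σ_{k=0}^{c} a^k/k!
a^6/6! = 19.916839
Σ terms (k=0..6): 1.00000 + 4.92900 + 12.14752 + 19.95838 + 24.59371 + 24.24448 + 19.91684 = 106.789923
B = 19.916839/106.789923 = 0.186505

Final: 0.186505


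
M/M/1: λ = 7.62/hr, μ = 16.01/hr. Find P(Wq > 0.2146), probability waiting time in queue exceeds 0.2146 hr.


ρ = 7.62/16.01 = 0.4760
P(Wq > t) = ρ·e^{−(μ−λ)t} = 0.4760·e^{−1.8005}
= 0.4760·0.165217 = 0.078636

Final: 0.078636


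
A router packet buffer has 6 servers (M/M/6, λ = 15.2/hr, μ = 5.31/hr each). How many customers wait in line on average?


a = λ/μ = 2.8625; ρ = a/6 = 0.4771
P₀ = 0.056404
Lq = P₀·a^c·ρ / (c!·(1−ρ)²) = 0.056404·550.16683·0.4771/(720·0.27344)
= 0.07520

Final: 0.07520


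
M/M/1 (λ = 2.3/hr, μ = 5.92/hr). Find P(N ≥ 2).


ρ = 2.3/5.92 = 0.3885
P(N ≥ n) = ρ^n = 0.3885^2 = 0.150943

Final: 0.150943


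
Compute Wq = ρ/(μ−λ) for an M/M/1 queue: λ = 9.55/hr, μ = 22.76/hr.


ρ = 9.55/22.76 = 0.4196
Wq = ρ/(μ−λ) = 0.4196/(22.76 − 9.55) = 0.4196/13.21 = 0.03176 hr

Final: 0.03176 hr


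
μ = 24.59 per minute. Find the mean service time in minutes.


Mean service time = 1/μ = 1/24.59 minute = 0.04067 minute
In minutes: 0.04067 × 1 = 0.04067 min

Final: 0.04067 min


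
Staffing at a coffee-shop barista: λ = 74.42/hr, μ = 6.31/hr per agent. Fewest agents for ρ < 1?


Stability requires cμ > λ ⇔ c > λ/μ.
λ/μ = 74.42/6.31 = 11.7940
Minimum integer c = ⌊11.7940⌋ + 1 = 12
Check: 12·6.31 = 75.72 > 74.42, while 11·6.31 = 69.41 ≤ 74.42

Final: 12 servers


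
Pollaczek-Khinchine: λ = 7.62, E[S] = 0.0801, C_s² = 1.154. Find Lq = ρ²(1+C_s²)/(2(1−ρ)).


ρ = λ·E[S] = 7.62·0.0801 = 0.6104
Lq = ρ²(1+C_s²)/(2(1−ρ)) = 0.3725·(1+1.154)/(2·0.3896)
= 0.3725·2.1540/0.7793 = 1.02974

Final: 1.02974


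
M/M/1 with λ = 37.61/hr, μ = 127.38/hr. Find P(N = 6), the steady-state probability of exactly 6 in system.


ρ = 37.61/127.38 = 0.2953
P_n = (1−ρ)·ρ^n = (1 − 0.2953)·0.2953^6 = 0.7047·0.0006625 = 0.0004669

Final: 0.0004669


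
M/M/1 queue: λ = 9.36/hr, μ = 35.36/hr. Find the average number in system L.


ρ = λ/μ = 9.36/35.36 = 0.2647
L = ρ/(1−ρ) = 0.2647/(1 − 0.2647) = 0.2647/0.7353 = 0.3600

Final: 0.3600


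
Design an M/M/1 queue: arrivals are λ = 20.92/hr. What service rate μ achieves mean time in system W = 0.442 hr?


W = 1/(μ−λ) ⇒ μ − λ = 1/W = 1/0.442 = 2.2624
μ = λ + 1/W = 20.92 + 2.2624 = 23.1824 per hr

Final: 23.1824 /hr


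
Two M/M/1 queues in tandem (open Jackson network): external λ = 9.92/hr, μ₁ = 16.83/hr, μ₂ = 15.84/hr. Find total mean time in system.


Each node sees arrival rate λ = 9.92/hr (tandem ⇒ throughput preserved).
W₁ = 1/(μ₁−λ) = 1/(16.83−9.92) = 0.14472 hr
W₂ = 1/(μ₂−λ) = 1/(15.84−9.92) = 0.16892 hr
W_total = W₁ + W₂ = 0.14472 + 0.16892 = 0.31364 hr

Final: 0.31364 hr


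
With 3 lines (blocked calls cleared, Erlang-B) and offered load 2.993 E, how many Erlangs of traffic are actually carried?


B(3,2.993) = 0.345314 (Erlang-B)
Carried load = a(1 − B) = 2.993·(1 − 0.345314) = 2.993·0.654686 = 1.9595 E

Final: 1.9595 Erlangs


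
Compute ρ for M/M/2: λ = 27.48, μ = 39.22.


ρ = λ/(cμ) = 27.48/(2·39.22) = 27.48/78.44 = 0.3503

Final: 0.3503


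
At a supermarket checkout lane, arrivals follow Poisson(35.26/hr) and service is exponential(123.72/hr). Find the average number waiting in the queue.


ρ = 35.26/123.72 = 0.2850
Lq = ρ²/(1−ρ) = 0.08122/0.7150 = 0.1136

Final: 0.1136


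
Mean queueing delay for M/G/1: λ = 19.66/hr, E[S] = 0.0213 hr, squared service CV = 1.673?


ρ = λ·E[S] = 19.66·0.0213 = 0.4188
E[S²] = E[S]²(1+C_s²) = 0.0213²·(1+1.673) = 0.001213
Wq = λ·E[S²]/(2(1−ρ)) = 19.66·0.001213/(2·0.5812) = 0.02051 hr

Final: 0.02051 hr


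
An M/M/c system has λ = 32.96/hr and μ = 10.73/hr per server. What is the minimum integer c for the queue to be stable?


Stability requires cμ > λ ⇔ c > λ/μ.
λ/μ = 32.96/10.73 = 3.0718
Minimum integer c = ⌊3.0718⌋ + 1 = 4
Check: 4·10.73 = 42.92 > 32.96, while 3·10.73 = 32.19 ≤ 32.96

Final: 4 servers


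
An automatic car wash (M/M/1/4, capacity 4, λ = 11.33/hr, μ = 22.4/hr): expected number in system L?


ρ = 11.33/22.4 = 0.5058
L = ρ[1 − (K+1)ρ^K + Kρ^(K+1)] / [(1−ρ)(1−ρ^(K+1))]
Numerator: 0.5058·(1 − 5·0.065453 + 4·0.033106) = 0.407253
Denominator: (0.4942)·(0.966894) = 0.477835
L = 0.407253/0.477835 = 0.8523

Final: 0.8523


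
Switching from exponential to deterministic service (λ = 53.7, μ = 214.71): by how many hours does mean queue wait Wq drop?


ρ = 53.7/214.71 = 0.2501
Wq(M/M/1) = ρ/(μ−λ) = 0.2501/161.01 = 0.001553 hr
Wq(M/D/1) = ρ/(2(μ−λ)) = 0.0007767 hr
Savings = 0.001553 − 0.0007767 = 0.0007767 hr

Final: 0.0007767 hr


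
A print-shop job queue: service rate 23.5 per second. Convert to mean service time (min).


Mean service time = 1/μ = 1/23.5 second = 0.04255 second
In minutes: 0.04255 × 0.0166667 = 0.0007092 min

Final: 0.0007092 min


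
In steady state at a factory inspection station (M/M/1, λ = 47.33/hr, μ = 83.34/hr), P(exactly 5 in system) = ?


ρ = 47.33/83.34 = 0.5679
P_n = (1−ρ)·ρ^n = (1 − 0.5679)·0.5679^5 = 0.4321·0.059077 = 0.025526

Final: 0.025526


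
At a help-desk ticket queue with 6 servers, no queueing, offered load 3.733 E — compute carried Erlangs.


B(6,3.733) = 0.098232 (Erlang-B)
Carried load = a(1 − B) = 3.733·(1 − 0.098232) = 3.733·0.901768 = 3.3663 E

Final: 3.3663 Erlangs


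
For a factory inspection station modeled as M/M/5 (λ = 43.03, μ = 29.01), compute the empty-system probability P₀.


a = λ/μ = 43.03/29.01 = 1.4833; ρ = a/c = 0.2967
Σ_{k=0}^{4} a^k/k! (terms k=0..4) = 1.00000 + 1.48328 + 1.10006 + 0.54390 + 0.20169 = 4.32893
Tail: a^5/(5!(1−ρ)) = 7.17989/(120·0.7033) = 0.08507
P₀ = 1/(4.32893 + 0.08507) = 1/4.41400 = 0.226552

Final: 0.226552


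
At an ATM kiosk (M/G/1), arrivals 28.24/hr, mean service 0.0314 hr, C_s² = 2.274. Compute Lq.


ρ = λ·E[S] = 28.24·0.0314 = 0.8867
Lq = ρ²(1+C_s²)/(2(1−ρ)) = 0.7863·(1+2.274)/(2·0.1133)
= 0.7863·3.2740/0.2265 = 11.36437

Final: 11.36437


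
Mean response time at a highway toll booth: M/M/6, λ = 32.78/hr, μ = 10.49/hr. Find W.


a = 3.1249; ρ = 0.5208; P₀ = 0.043015
Lq = P₀·a^c·ρ/(c!(1−ρ)²) = 0.12617
Wq = Lq/λ = 0.12617/32.78 = 0.003849 hr
W = Wq + 1/μ = 0.003849 + 0.09533 = 0.09918 hr

Final: 0.09918 hr


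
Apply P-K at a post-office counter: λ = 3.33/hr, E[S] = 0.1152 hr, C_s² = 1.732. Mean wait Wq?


ρ = λ·E[S] = 3.33·0.1152 = 0.3836
E[S²] = E[S]²(1+C_s²) = 0.1152²·(1+1.732) = 0.036256
Wq = λ·E[S²]/(2(1−ρ)) = 3.33·0.036256/(2·0.6164) = 0.09794 hr

Final: 0.09794 hr


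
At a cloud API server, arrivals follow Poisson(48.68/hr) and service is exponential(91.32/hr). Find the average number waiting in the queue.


ρ = 48.68/91.32 = 0.5331
Lq = ρ²/(1−ρ) = 0.2842/0.4669 = 0.6086

Final: 0.6086


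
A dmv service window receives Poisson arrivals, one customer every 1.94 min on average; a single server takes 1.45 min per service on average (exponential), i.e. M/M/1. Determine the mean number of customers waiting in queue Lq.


λ = 60/1.94 = 30.9278 /hr
μ = 60/1.45 = 41.3793 /hr
ρ = λ/μ = 30.9278/41.3793 = 0.7474
Lq = ρ²/(1−ρ) = 0.5586/0.2526 = 2.2118

Final: 2.2118


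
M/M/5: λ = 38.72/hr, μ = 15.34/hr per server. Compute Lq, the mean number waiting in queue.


a = λ/μ = 2.5241; ρ = a/5 = 0.5048
P₀ = 0.078091
Lq = P₀·a^c·ρ / (c!·(1−ρ)²) = 0.078091·102.45896·0.5048/(120·0.24520)
= 0.13727

Final: 0.13727


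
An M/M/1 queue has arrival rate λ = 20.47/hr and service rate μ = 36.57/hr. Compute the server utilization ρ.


ρ = λ/μ = 20.47/36.57 = 0.5597

Final: 0.5597


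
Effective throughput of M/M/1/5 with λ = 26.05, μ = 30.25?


ρ = 0.8612; P_K = (1−ρ)ρ^5/(1−ρ^6) = 0.111045
λ_eff = λ(1 − P_K) = 26.05·(1 − 0.111045) = 26.05·0.888955 = 23.1573 /hr

Final: 23.1573 /hr
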